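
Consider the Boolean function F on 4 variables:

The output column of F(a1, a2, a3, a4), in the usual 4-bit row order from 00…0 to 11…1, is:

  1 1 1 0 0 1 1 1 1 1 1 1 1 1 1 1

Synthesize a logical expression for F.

F(a1, a2, a3, a4) = NOT ((((NOT a1 AND NOT a2) AND a3) AND a4) OR (((NOT a1 AND a2) AND NOT a3) AND NOT a4))

The 0-rows are (0,0,1,1), (0,1,0,0). Take each as a conjunction (¬a1·¬a2·a3·a4, ¬a1·a2·¬a3·¬a4), form their disjunction, and complement — that gives a formula that is 1 everywhere F is.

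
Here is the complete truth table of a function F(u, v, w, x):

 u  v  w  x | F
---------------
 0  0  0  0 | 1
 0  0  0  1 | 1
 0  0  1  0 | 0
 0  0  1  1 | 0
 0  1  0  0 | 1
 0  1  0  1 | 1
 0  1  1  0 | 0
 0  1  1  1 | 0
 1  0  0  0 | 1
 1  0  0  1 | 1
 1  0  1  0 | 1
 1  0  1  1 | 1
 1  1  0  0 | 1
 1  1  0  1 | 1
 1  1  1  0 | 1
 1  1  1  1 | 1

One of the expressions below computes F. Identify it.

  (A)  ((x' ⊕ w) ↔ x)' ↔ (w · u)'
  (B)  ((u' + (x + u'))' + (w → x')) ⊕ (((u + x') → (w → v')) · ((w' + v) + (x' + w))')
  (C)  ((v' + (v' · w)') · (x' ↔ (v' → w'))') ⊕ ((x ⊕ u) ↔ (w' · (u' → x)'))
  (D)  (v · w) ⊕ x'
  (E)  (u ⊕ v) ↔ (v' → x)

(B) fails at (0,0,1,0): the formula yields 1, F is 0.
(C) fails at (0,0,0,0): the formula yields 0, F is 1.
(D) fails at (0,0,0,1): the formula yields 0, F is 1.
(E) fails at (0,0,0,1): the formula yields 0, F is 1.
(A) is the remaining candidate, and it agrees with F on all 16 inputs.

A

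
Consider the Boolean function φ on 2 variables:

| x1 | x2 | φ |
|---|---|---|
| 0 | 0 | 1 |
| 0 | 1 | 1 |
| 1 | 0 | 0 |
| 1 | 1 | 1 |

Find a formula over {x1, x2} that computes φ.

φ(x1, x2) = x1 -> x2

This is x1 → x2 (false only at 1,0).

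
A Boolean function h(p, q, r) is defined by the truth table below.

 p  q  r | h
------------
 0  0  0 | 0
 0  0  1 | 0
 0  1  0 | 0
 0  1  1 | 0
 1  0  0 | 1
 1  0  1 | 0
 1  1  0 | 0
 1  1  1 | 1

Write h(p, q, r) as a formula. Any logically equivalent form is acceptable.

h(p, q, r) = ((p AND NOT q) AND NOT r) OR ((p AND q) AND r)

Collect the rows where h=1 — (1,0,0), (1,1,1) — and write one minterm per row: p·¬q·¬r, p·q·r. Their union (logical OR) reproduces the table exactly.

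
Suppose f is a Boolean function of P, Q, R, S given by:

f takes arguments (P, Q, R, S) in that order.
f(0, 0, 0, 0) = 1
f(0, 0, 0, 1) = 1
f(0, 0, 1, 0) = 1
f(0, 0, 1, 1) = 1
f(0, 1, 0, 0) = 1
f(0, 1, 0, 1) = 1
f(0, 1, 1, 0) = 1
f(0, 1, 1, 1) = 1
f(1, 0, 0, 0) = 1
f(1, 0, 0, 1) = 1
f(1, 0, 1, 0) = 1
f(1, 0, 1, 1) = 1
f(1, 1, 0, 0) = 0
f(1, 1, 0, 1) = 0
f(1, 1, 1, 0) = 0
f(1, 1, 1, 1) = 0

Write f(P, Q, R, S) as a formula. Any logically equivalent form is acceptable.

f is 0 on only 4 rows — (1,1,0,0), (1,1,0,1), (1,1,1,0), (1,1,1,1). Writing each as a minterm (P·Q·¬R·¬S, P·Q·¬R·S, P·Q·R·¬S, P·Q·R·S) and OR-ing them characterizes exactly where f=0, so f is the negation of that disjunction.

f(P, Q, R, S) = ~((((((P & Q) & ~R) & ~S) | (((P & Q) & ~R) & S)) | (((P & Q) & R) & ~S)) | (((P & Q) & R) & S))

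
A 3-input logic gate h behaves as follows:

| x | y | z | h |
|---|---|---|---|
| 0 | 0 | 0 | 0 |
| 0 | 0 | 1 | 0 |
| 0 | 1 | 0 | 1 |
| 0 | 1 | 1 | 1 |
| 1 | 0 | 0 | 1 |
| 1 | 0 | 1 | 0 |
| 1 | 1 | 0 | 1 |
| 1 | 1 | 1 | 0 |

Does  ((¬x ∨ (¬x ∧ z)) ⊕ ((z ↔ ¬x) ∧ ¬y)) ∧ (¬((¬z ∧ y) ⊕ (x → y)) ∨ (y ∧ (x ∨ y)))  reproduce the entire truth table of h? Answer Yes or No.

No

Evaluate ((¬x ∨ (¬x ∧ z)) ⊕ ((z ↔ ¬x) ∧ ¬y)) ∧ (¬((¬z ∧ y) ⊕ (x → y)) ∨ (y ∧ (x ∨ y))) on each row and compare to h:
  x=0, y=0, z=0: formula gives 0, h = 0 ✓
  x=0, y=0, z=1: formula gives 0, h = 0 ✓
  x=0, y=1, z=0: formula gives 1, h = 1 ✓
  x=0, y=1, z=1: formula gives 1, h = 1 ✓
  x=1, y=0, z=0: formula gives 1, h = 1 ✓
  …
  x=1, y=1, z=0: formula gives 0, but h = 1 ✗
Since they disagree at (1,1,0), the expression is not a correct formula for h.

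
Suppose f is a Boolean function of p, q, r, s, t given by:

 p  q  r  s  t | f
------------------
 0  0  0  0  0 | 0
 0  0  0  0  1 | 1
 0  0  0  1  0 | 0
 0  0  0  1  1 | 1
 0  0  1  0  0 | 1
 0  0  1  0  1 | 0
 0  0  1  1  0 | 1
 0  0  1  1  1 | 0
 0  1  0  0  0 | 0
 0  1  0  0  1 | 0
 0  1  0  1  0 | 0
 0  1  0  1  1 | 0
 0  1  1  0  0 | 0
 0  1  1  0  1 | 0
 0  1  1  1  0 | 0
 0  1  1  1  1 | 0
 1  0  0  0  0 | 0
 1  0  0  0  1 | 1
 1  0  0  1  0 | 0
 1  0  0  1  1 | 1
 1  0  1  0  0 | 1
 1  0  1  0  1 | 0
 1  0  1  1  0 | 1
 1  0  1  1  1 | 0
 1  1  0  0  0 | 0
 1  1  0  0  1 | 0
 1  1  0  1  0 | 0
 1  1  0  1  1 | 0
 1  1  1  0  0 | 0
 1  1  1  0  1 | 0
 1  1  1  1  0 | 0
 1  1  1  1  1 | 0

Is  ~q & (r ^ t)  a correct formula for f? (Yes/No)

Yes

Check the formula against f row by row:
  p=0, q=0, r=0, s=0, t=0: formula gives 0, f = 0 ✓
  p=0, q=0, r=0, s=0, t=1: formula gives 1, f = 1 ✓
  p=0, q=0, r=0, s=1, t=0: formula gives 0, f = 0 ✓
  p=0, q=0, r=0, s=1, t=1: formula gives 1, f = 1 ✓
  …and likewise for the remaining 28 rows.
Every row agrees, so the formula is equivalent.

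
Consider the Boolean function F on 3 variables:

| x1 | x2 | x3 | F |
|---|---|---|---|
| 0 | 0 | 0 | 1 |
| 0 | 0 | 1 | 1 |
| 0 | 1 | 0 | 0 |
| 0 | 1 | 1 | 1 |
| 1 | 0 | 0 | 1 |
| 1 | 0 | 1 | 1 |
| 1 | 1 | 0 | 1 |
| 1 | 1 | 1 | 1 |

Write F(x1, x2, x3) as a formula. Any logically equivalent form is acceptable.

F is 0 on exactly one input, (0,1,0), whose minterm is ¬x1·x2·¬x3. So F is the negation of that single conjunction.

F(x1, x2, x3) = NOT ((NOT x1 AND x2) AND NOT x3)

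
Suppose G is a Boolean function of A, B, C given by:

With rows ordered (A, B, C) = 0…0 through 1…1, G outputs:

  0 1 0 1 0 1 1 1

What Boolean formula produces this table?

There are just 3 zero rows: (0,0,0), (0,1,0), (1,0,0). Their minterms are ¬A·¬B·¬C, ¬A·B·¬C, A·¬B·¬C; the OR of those covers precisely the 0-outputs, and negating it yields G.

G(A, B, C) = ((((A' · B') · C') + ((A' · B) · C')) + ((A · B') · C'))'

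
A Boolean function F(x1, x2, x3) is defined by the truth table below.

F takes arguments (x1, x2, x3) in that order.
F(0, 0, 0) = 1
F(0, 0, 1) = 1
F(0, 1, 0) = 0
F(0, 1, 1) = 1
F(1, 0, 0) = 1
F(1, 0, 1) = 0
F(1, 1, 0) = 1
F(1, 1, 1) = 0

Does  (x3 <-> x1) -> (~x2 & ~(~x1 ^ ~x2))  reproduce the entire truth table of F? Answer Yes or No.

Check the formula against F row by row:
  x1=0, x2=0, x3=0: formula gives 1, F = 1 ✓
  x1=0, x2=0, x3=1: formula gives 1, F = 1 ✓
  x1=0, x2=1, x3=0: formula gives 0, F = 0 ✓
  x1=0, x2=1, x3=1: formula gives 1, F = 1 ✓
  x1=1, x2=0, x3=0: formula gives 1, F = 1 ✓
  … (the remaining 3 rows also agree.)
All 8 rows match — the expression computes F exactly.

Yes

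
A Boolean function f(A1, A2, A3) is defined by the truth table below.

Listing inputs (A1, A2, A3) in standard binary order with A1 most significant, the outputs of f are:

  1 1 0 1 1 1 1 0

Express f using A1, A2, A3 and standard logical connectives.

f(A1, A2, A3) = (((A1' · A2) · A3') + ((A1 · A2) · A3))'

The 0-rows are (0,1,0), (1,1,1). Take each as a conjunction (¬A1·A2·¬A3, A1·A2·A3), form their disjunction, and complement — that gives a formula that is 1 everywhere f is.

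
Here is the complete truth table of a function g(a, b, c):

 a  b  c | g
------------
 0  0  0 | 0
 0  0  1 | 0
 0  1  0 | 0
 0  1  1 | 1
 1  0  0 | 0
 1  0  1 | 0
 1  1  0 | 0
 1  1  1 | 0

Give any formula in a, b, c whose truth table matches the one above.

g(a, b, c) = (a' · b) · c

g is 1 on exactly one input, (0,1,1), whose minterm is ¬a·b·c. So g is just that conjunction.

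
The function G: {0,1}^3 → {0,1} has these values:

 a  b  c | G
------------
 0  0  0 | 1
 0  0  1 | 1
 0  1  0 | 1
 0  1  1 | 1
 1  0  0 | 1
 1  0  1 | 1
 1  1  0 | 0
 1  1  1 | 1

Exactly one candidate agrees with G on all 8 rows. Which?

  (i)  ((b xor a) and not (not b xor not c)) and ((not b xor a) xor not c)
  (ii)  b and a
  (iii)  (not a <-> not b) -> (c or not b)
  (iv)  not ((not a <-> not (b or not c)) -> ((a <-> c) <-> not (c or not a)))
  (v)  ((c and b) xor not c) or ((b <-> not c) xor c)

iii

(i) disagrees with G on (0,0,0) (formula → 0, table → 1); rule it out.
(ii) disagrees with G on (0,0,0) (formula → 0, table → 1); rule it out.
(iv) disagrees with G on (0,0,0) (formula → 0, table → 1); rule it out.
(v) disagrees with G on (0,0,1) (formula → 0, table → 1); rule it out.
(iii) is the remaining candidate, and it agrees with G on all 8 inputs.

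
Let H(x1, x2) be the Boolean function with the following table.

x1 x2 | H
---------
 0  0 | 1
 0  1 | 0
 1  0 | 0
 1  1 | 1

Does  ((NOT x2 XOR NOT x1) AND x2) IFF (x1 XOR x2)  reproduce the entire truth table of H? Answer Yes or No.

Check the formula against H row by row:
  x1=0, x2=0: formula gives 1, H = 1 ✓
  x1=0, x2=1: formula gives 1, but H = 0 ✗
Since they disagree at (0,1), the expression is not a correct formula for H.

No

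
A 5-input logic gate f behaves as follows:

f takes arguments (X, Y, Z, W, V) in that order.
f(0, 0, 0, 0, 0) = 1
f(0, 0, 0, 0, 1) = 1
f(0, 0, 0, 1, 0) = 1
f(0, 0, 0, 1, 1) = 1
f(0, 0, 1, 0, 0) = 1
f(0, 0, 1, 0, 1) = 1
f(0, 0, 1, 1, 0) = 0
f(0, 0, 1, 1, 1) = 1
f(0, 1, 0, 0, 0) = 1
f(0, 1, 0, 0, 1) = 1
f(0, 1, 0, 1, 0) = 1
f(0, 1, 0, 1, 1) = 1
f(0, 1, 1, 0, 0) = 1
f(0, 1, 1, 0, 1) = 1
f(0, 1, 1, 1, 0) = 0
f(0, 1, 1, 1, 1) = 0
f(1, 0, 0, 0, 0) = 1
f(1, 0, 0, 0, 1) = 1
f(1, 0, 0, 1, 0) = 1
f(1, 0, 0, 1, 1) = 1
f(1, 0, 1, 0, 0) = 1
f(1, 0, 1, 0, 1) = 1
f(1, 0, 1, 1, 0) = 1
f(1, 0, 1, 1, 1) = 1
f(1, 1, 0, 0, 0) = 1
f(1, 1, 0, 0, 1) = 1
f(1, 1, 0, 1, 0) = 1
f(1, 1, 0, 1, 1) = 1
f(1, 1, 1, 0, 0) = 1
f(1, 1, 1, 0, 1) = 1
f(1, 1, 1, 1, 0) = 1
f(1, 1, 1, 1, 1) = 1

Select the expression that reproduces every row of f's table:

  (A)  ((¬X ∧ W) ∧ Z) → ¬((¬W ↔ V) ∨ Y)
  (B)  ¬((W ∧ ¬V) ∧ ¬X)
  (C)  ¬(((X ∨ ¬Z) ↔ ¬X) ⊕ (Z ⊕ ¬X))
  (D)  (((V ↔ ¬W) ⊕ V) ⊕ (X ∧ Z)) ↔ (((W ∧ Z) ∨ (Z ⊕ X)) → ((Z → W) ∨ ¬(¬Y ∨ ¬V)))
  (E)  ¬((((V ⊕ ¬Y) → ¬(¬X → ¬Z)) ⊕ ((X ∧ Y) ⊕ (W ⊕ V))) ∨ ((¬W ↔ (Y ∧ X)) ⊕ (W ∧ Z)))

(B) disagrees with f on (0,0,0,1,0) (formula → 0, table → 1); rule it out.
(C) disagrees with f on (0,0,1,1,0) (formula → 1, table → 0); rule it out.
(D) disagrees with f on (0,0,0,0,0) (formula → 0, table → 1); rule it out.
(E) disagrees with f on (0,0,0,1,0) (formula → 0, table → 1); rule it out.
That leaves (A). Evaluating it on every row reproduces the table of f exactly.

A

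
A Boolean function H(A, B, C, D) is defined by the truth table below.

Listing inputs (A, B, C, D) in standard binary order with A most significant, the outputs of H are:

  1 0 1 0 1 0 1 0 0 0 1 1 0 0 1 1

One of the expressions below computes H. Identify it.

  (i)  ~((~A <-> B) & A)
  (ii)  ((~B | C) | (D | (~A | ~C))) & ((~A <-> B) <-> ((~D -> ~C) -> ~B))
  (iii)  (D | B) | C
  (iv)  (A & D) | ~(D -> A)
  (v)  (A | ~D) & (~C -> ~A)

(i) disagrees with H on (0,0,0,1) (formula → 1, table → 0); rule it out.
(ii) disagrees with H on (0,0,0,0) (formula → 0, table → 1); rule it out.
(iii) disagrees with H on (0,0,0,0) (formula → 0, table → 1); rule it out.
(iv) disagrees with H on (0,0,0,0) (formula → 0, table → 1); rule it out.
Only (v) survives; checking it on all 16 rows confirms it matches H.

v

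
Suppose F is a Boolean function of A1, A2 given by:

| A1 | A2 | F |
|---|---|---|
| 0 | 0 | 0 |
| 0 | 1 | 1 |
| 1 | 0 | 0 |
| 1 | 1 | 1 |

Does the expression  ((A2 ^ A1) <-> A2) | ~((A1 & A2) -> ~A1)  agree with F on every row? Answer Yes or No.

No

Check the formula against F row by row:
  A1=0, A2=0: formula gives 1, but F = 0 ✗
A single disagreement suffices: at (0,0) they differ, so the formula does not compute F.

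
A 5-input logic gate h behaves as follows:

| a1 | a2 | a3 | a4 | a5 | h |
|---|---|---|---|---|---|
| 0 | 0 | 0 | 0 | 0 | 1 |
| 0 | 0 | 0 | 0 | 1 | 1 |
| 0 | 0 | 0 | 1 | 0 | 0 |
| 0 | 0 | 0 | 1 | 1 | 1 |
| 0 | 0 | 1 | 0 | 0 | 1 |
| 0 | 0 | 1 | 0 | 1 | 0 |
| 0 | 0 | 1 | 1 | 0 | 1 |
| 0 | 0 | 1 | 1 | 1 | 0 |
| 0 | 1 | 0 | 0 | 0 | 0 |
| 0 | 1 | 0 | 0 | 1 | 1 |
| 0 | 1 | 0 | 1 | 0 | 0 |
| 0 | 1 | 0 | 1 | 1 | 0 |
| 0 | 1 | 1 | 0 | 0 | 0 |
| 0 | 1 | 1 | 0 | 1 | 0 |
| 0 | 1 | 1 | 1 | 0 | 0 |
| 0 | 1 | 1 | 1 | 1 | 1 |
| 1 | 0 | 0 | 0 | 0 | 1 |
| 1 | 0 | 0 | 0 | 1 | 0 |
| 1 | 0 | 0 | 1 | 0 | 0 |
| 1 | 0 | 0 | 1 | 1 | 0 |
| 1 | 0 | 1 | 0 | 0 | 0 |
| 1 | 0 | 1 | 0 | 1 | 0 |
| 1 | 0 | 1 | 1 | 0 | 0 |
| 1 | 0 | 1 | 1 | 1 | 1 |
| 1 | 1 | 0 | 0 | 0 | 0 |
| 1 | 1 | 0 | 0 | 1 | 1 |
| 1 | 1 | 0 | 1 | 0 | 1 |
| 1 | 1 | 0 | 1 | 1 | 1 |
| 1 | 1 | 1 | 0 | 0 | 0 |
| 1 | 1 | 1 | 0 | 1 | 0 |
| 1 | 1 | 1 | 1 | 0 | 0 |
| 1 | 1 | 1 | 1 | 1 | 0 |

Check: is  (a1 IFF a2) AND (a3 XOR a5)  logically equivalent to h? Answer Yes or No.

No

Evaluate (a1 IFF a2) AND (a3 XOR a5) on each row and compare to h:
  a1=0, a2=0, a3=0, a4=0, a5=0: formula gives 0, but h = 1 ✗
Since they disagree at (0,0,0,0,0), the expression is not a correct formula for h.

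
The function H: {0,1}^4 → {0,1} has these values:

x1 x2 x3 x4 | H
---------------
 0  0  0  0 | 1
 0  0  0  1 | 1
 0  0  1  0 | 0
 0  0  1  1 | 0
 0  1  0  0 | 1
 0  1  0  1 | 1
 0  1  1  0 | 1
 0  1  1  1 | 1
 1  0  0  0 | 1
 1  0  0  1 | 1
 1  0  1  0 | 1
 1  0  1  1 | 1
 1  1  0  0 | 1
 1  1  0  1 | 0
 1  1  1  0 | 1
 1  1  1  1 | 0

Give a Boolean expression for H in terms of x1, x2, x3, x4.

The 0-rows are (0,0,1,0), (0,0,1,1), (1,1,0,1), (1,1,1,1). Take each as a conjunction (¬x1·¬x2·x3·¬x4, ¬x1·¬x2·x3·x4, x1·x2·¬x3·x4, x1·x2·x3·x4), form their disjunction, and complement — that gives a formula that is 1 everywhere H is.

H(x1, x2, x3, x4) = ((((((x1' · x2') · x3) · x4') + (((x1' · x2') · x3) · x4)) + (((x1 · x2) · x3') · x4)) + (((x1 · x2) · x3) · x4))'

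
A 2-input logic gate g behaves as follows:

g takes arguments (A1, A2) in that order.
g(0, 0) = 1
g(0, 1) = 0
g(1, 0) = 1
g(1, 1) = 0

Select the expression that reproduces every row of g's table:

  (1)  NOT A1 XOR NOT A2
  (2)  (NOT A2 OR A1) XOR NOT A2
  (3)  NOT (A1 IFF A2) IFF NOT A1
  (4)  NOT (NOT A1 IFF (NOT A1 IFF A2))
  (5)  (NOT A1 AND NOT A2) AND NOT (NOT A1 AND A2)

(1): at (0,0) it gives 0, but g = 1 — eliminated.
(2): at (0,0) it gives 0, but g = 1 — eliminated.
(3): at (0,0) it gives 0, but g = 1 — eliminated.
(5): at (1,0) it gives 0, but g = 1 — eliminated.
(4) is the remaining candidate, and it agrees with g on all 4 inputs.

4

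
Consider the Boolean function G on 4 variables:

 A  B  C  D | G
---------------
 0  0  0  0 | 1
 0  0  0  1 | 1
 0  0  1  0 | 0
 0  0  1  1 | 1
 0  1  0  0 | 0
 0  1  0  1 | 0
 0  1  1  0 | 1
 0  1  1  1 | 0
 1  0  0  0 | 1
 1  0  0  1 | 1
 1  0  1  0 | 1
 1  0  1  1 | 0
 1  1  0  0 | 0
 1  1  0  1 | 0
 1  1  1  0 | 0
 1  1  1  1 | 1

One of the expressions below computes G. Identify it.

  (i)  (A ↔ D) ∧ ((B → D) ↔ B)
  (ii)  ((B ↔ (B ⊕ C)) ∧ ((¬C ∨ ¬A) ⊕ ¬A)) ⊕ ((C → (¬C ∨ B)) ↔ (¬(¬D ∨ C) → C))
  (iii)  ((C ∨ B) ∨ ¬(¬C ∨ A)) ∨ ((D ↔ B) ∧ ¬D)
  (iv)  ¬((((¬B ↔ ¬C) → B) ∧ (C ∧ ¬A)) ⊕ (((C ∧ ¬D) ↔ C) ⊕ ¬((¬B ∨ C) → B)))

iv

(i) disagrees with G on (0,0,0,0) (formula → 0, table → 1); rule it out.
(ii) disagrees with G on (0,0,0,1) (formula → 0, table → 1); rule it out.
(iii) disagrees with G on (0,0,0,1) (formula → 0, table → 1); rule it out.
Only (iv) survives; checking it on all 16 rows confirms it matches G.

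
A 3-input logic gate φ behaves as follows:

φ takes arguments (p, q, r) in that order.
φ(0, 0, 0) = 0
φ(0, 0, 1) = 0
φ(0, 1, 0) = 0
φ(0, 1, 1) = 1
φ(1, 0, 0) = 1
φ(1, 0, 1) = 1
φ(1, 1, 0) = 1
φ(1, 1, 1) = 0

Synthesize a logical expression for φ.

φ(p, q, r) = ((((~p & q) & r) | ((p & ~q) & ~r)) | ((p & ~q) & r)) | ((p & q) & ~r)

φ=1 on 4 inputs: (0,1,1), (1,0,0), (1,0,1), (1,1,0). Reading each as a conjunction of literals (¬p·q·r, p·¬q·¬r, p·¬q·r, p·q·¬r) and taking the OR gives the canonical DNF.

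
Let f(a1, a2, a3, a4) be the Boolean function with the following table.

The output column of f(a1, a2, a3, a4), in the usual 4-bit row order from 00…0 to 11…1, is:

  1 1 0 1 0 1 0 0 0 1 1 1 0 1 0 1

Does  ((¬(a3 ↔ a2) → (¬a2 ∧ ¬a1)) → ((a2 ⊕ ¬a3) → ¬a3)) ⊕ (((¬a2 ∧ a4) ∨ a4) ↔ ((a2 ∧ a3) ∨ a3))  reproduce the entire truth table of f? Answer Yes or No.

Check the formula against f row by row:
  a1=0, a2=0, a3=0, a4=0: formula gives 0, but f = 1 ✗
Since they disagree at (0,0,0,0), the expression is not a correct formula for f.

No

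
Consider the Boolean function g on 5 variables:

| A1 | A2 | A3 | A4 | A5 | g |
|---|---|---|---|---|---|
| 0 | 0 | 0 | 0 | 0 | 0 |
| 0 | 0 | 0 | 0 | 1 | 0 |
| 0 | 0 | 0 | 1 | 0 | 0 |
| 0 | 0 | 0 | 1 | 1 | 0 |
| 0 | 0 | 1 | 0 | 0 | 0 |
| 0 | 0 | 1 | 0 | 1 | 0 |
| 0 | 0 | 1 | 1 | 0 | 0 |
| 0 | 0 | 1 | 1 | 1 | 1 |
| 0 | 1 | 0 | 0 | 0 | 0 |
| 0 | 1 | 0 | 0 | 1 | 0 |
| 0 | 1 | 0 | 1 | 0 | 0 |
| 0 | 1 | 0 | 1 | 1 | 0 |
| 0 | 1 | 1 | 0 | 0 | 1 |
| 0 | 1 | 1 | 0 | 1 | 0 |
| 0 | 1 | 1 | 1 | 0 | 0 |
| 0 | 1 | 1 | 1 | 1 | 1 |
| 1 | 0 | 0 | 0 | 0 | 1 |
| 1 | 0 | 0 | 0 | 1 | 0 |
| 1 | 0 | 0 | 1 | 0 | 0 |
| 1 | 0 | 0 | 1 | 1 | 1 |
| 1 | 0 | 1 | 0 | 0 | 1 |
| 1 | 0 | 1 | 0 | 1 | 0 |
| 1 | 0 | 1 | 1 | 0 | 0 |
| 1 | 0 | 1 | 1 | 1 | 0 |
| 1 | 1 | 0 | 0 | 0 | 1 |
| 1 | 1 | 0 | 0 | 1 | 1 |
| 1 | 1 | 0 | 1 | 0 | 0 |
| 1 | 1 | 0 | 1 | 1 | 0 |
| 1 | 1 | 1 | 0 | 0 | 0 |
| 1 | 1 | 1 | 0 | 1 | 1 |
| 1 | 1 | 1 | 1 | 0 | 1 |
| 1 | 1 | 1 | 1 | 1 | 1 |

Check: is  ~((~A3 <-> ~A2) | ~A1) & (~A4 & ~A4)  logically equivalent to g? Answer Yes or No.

Test each input against both g and the formula:
  A1=0, A2=0, A3=0, A4=0, A5=0: formula gives 0, g = 0 ✓
  A1=0, A2=0, A3=0, A4=0, A5=1: formula gives 0, g = 0 ✓
  A1=0, A2=0, A3=0, A4=1, A5=0: formula gives 0, g = 0 ✓
  A1=0, A2=0, A3=0, A4=1, A5=1: formula gives 0, g = 0 ✓
  …
  A1=0, A2=0, A3=1, A4=1, A5=1: formula gives 0, but g = 1 ✗
Since they disagree at (0,0,1,1,1), the expression is not a correct formula for g.

No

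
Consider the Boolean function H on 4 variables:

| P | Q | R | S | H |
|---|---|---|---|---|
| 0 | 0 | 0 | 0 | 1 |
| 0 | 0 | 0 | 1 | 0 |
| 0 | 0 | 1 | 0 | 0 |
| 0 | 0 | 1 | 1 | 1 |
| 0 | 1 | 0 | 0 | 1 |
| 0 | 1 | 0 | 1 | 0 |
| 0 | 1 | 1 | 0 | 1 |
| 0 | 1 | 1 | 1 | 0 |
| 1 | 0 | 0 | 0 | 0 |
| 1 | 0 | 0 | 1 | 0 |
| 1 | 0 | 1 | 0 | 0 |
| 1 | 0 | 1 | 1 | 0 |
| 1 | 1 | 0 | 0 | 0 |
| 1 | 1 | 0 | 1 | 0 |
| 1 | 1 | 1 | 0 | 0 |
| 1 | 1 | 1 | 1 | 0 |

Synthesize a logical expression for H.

H(P, Q, R, S) = (((((not P and not Q) and not R) and not S) or (((not P and not Q) and R) and S)) or (((not P and Q) and not R) and not S)) or (((not P and Q) and R) and not S)

The 1-rows are (0,0,0,0), (0,0,1,1), (0,1,0,0), (0,1,1,0). Each contributes one minterm — ¬P·¬Q·¬R·¬S; ¬P·¬Q·R·S; ¬P·Q·¬R·¬S; ¬P·Q·R·¬S — and their disjunction is a sum-of-products form of H.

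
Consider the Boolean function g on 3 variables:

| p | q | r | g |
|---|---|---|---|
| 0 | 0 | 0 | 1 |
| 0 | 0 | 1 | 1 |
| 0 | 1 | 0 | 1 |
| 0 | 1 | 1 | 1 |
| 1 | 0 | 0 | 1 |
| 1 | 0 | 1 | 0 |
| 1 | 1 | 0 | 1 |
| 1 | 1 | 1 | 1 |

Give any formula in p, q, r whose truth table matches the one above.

g is 0 on exactly one input, (1,0,1), whose minterm is p·¬q·r. So g is the negation of that single conjunction.

g(p, q, r) = NOT ((p AND NOT q) AND r)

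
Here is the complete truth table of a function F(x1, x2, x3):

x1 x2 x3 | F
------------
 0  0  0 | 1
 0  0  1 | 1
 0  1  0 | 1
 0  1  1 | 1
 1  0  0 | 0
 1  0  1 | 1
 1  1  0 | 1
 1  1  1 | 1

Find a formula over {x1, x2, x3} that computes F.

F(x1, x2, x3) = not ((x1 and not x2) and not x3)

F is 0 on exactly one input, (1,0,0), whose minterm is x1·¬x2·¬x3. So F is the negation of that single conjunction.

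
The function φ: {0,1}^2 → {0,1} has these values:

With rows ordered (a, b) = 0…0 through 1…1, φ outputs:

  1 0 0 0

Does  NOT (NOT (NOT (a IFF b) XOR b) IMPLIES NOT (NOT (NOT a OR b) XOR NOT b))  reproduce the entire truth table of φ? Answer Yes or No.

Check the formula against φ row by row:
  a=0, b=0: formula gives 1, φ = 1 ✓
  a=0, b=1: formula gives 0, φ = 0 ✓
  a=1, b=0: formula gives 0, φ = 0 ✓
  a=1, b=1: formula gives 0, φ = 0 ✓
Every row agrees, so the formula is equivalent.

Yes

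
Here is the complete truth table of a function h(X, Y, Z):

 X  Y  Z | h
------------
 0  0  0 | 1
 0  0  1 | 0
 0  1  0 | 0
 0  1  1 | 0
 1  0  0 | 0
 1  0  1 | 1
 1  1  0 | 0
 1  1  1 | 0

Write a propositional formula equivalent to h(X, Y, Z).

h(X, Y, Z) = ((¬X ∧ ¬Y) ∧ ¬Z) ∨ ((X ∧ ¬Y) ∧ Z)

h=1 on 2 inputs: (0,0,0), (1,0,1). Reading each as a conjunction of literals (¬X·¬Y·¬Z, X·¬Y·Z) and taking the OR gives the canonical DNF.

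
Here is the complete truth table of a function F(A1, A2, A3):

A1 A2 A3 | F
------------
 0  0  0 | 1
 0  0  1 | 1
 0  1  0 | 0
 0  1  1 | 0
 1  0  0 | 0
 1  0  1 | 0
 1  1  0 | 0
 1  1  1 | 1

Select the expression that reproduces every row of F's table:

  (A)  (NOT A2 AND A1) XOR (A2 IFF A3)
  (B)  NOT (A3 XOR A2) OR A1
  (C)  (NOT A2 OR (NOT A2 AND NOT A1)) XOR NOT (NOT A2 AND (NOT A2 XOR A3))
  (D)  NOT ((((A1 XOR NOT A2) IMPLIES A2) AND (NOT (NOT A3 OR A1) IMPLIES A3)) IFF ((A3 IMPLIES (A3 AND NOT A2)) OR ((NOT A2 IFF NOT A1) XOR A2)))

D

(A): at (0,0,1) it gives 0, but F = 1 — eliminated.
(B): at (0,0,1) it gives 0, but F = 1 — eliminated.
(C): at (0,0,1) it gives 0, but F = 1 — eliminated.
That leaves (D). Evaluating it on every row reproduces the table of F exactly.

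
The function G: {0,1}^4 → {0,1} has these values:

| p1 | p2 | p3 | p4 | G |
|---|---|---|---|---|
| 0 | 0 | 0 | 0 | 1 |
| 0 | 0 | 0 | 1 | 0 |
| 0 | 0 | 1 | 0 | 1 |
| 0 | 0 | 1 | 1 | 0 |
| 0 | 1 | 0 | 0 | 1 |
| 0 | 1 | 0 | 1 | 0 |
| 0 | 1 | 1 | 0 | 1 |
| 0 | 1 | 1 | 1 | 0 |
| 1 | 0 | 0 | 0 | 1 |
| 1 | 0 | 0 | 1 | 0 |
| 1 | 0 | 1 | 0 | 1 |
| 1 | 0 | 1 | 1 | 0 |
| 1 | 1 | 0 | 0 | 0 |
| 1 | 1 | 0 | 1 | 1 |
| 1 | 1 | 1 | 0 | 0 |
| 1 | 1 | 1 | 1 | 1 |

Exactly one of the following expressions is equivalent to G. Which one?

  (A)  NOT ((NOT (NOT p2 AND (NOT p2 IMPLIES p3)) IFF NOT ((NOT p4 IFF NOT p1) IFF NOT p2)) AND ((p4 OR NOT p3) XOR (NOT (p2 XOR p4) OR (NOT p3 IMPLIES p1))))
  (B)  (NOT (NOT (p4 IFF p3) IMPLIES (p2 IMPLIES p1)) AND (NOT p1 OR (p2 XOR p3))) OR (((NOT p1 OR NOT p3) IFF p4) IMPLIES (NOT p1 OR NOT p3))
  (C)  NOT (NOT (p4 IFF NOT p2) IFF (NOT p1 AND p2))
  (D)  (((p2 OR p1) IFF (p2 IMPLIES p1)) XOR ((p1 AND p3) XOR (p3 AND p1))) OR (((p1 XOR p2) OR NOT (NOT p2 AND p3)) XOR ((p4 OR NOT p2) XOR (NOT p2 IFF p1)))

(A) fails at (0,0,1,0): the formula yields 0, G is 1.
(B) fails at (0,0,0,1): the formula yields 1, G is 0.
(D) fails at (0,0,0,0): the formula yields 0, G is 1.
That leaves (C). Evaluating it on every row reproduces the table of G exactly.

C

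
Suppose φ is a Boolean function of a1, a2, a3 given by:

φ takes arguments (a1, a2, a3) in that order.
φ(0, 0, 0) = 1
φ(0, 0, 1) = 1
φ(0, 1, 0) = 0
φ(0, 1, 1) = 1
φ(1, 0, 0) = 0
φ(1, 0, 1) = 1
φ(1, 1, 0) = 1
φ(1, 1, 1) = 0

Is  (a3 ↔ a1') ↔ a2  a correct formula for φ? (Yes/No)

Test each input against both φ and the formula:
  a1=0, a2=0, a3=0: formula gives 1, φ = 1 ✓
  a1=0, a2=0, a3=1: formula gives 0, but φ = 1 ✗
Row (0,0,1) is a counterexample, so the formula is not equivalent to φ.

No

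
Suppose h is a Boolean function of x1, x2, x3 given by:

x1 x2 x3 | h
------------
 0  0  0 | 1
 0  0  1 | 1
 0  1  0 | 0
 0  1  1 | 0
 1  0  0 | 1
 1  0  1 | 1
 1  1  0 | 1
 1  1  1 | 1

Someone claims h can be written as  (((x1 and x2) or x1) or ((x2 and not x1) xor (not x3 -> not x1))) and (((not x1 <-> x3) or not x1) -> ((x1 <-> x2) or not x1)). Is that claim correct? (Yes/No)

Check the formula against h row by row:
  x1=0, x2=0, x3=0: formula gives 1, h = 1 ✓
  x1=0, x2=0, x3=1: formula gives 1, h = 1 ✓
  x1=0, x2=1, x3=0: formula gives 0, h = 0 ✓
  x1=0, x2=1, x3=1: formula gives 0, h = 0 ✓
  x1=1, x2=0, x3=0: formula gives 0, but h = 1 ✗
A single disagreement suffices: at (1,0,0) they differ, so the formula does not compute h.

No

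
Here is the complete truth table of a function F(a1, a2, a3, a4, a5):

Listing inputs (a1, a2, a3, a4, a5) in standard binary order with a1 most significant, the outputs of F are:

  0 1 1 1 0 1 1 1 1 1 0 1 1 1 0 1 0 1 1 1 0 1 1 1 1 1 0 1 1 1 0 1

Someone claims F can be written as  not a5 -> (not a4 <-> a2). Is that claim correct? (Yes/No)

Yes

Evaluate not a5 -> (not a4 <-> a2) on each row and compare to F:
  a1=0, a2=0, a3=0, a4=0, a5=0: formula gives 0, F = 0 ✓
  a1=0, a2=0, a3=0, a4=0, a5=1: formula gives 1, F = 1 ✓
  a1=0, a2=0, a3=0, a4=1, a5=0: formula gives 1, F = 1 ✓
  a1=0, a2=0, a3=0, a4=1, a5=1: formula gives 1, F = 1 ✓
  … (the remaining 28 rows also agree.)
No disagreement on any input; they are logically equivalent.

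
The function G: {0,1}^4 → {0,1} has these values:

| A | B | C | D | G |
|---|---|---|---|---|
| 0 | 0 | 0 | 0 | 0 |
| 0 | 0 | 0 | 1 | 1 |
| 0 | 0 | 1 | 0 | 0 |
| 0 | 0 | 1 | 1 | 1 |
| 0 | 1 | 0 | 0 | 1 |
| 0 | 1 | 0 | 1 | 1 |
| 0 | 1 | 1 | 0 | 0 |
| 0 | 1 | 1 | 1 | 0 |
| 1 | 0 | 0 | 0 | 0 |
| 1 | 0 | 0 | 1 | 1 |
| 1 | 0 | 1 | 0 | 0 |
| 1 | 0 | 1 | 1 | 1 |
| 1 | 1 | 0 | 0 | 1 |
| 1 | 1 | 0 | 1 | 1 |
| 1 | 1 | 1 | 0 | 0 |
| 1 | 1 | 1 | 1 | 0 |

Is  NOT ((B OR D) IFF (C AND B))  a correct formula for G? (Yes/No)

Yes

Test each input against both G and the formula:
  A=0, B=0, C=0, D=0: formula gives 0, G = 0 ✓
  A=0, B=0, C=0, D=1: formula gives 1, G = 1 ✓
  A=0, B=0, C=1, D=0: formula gives 0, G = 0 ✓
  A=0, B=0, C=1, D=1: formula gives 1, G = 1 ✓
  …and likewise for the remaining 12 rows.
All 16 rows match — the expression computes G exactly.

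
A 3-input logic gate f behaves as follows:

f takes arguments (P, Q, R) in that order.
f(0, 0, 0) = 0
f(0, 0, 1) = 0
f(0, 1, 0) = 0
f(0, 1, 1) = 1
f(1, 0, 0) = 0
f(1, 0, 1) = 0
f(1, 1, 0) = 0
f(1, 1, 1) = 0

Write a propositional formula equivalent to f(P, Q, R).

f(P, Q, R) = (P' · Q) · R

Only row (0,1,1) gives 1. That row's minterm ¬P·Q·R is f directly.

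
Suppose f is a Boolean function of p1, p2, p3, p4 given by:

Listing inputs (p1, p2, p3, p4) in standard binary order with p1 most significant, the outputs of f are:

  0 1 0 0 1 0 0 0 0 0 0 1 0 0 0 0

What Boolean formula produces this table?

f(p1, p2, p3, p4) = ((((NOT p1 AND NOT p2) AND NOT p3) AND p4) OR (((NOT p1 AND p2) AND NOT p3) AND NOT p4)) OR (((p1 AND NOT p2) AND p3) AND p4)

Collect the rows where f=1 — (0,0,0,1), (0,1,0,0), (1,0,1,1) — and write one minterm per row: ¬p1·¬p2·¬p3·p4, ¬p1·p2·¬p3·¬p4, p1·¬p2·p3·p4. Their union (logical OR) reproduces the table exactly.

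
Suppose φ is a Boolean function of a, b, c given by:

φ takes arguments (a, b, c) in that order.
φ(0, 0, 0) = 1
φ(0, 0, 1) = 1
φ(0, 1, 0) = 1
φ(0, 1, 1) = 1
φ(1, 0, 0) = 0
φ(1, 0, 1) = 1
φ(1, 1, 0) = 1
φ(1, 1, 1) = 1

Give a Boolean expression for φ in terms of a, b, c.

Only row (1,0,0) gives 0. So φ is 1 everywhere except there — the complement of the minterm a·¬b·¬c.

φ(a, b, c) = ~((a & ~b) & ~c)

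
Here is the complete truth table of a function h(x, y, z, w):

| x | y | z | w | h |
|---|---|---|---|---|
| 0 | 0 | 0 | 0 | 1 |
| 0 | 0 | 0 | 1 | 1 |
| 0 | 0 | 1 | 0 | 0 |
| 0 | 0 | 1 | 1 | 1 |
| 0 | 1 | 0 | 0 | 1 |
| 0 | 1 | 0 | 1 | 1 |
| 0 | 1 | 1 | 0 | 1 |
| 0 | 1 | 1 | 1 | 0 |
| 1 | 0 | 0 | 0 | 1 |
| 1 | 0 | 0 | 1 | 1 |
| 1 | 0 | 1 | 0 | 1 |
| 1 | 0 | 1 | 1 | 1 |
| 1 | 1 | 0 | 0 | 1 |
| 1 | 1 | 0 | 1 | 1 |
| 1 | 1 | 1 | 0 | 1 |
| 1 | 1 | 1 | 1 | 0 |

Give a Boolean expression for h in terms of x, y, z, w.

h(x, y, z, w) = ¬(((((¬x ∧ ¬y) ∧ z) ∧ ¬w) ∨ (((¬x ∧ y) ∧ z) ∧ w)) ∨ (((x ∧ y) ∧ z) ∧ w))

There are just 3 zero rows: (0,0,1,0), (0,1,1,1), (1,1,1,1). Their minterms are ¬x·¬y·z·¬w, ¬x·y·z·w, x·y·z·w; the OR of those covers precisely the 0-outputs, and negating it yields h.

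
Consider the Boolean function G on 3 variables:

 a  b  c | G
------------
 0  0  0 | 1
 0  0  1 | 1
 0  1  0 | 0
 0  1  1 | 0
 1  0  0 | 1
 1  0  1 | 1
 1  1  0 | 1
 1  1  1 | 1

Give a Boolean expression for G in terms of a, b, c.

G(a, b, c) = NOT (((NOT a AND b) AND NOT c) OR ((NOT a AND b) AND c))

The 0-rows are (0,1,0), (0,1,1). Take each as a conjunction (¬a·b·¬c, ¬a·b·c), form their disjunction, and complement — that gives a formula that is 1 everywhere G is.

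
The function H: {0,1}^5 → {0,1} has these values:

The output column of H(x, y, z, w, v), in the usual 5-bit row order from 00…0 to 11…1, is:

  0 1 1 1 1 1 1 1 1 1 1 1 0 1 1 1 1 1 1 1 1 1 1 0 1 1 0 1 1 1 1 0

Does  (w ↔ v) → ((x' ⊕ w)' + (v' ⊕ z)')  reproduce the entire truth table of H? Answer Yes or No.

No

Check the formula against H row by row:
  x=0, y=0, z=0, w=0, v=0: formula gives 0, H = 0 ✓
  x=0, y=0, z=0, w=0, v=1: formula gives 1, H = 1 ✓
  x=0, y=0, z=0, w=1, v=0: formula gives 1, H = 1 ✓
  x=0, y=0, z=0, w=1, v=1: formula gives 1, H = 1 ✓
  …
  x=0, y=1, z=0, w=0, v=0: formula gives 0, but H = 1 ✗
Since they disagree at (0,1,0,0,0), the expression is not a correct formula for H.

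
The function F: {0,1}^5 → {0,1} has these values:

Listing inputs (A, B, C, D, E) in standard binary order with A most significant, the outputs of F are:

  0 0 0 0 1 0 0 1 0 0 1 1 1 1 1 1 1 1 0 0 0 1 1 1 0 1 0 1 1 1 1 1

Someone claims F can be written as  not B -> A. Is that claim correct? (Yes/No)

No

Test each input against both F and the formula:
  A=0, B=0, C=0, D=0, E=0: formula gives 0, F = 0 ✓
  A=0, B=0, C=0, D=0, E=1: formula gives 0, F = 0 ✓
  A=0, B=0, C=0, D=1, E=0: formula gives 0, F = 0 ✓
  A=0, B=0, C=0, D=1, E=1: formula gives 0, F = 0 ✓
  A=0, B=0, C=1, D=0, E=0: formula gives 0, but F = 1 ✗
Row (0,0,1,0,0) is a counterexample, so the formula is not equivalent to F.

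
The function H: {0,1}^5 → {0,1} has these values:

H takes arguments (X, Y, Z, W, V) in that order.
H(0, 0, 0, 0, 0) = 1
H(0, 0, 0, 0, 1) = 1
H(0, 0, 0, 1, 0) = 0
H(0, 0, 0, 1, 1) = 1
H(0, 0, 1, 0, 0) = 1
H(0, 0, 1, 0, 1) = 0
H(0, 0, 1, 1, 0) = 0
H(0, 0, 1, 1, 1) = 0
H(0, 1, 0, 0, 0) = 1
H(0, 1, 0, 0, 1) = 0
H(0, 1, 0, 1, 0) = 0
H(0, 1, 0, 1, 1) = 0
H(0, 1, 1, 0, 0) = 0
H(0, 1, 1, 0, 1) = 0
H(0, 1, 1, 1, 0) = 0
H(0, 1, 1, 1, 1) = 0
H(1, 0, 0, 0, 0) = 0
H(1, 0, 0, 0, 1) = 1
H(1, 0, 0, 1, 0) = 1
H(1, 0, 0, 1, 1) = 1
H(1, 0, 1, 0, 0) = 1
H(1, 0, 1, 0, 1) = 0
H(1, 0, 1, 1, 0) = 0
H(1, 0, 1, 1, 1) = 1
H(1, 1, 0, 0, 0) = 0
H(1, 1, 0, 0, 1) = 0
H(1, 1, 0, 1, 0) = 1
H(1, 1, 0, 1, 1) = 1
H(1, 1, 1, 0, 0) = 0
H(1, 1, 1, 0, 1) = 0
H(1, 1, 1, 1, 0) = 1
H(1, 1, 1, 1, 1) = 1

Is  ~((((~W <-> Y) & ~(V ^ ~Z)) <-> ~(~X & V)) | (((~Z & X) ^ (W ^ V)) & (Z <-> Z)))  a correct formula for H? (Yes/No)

No

Check the formula against H row by row:
  X=0, Y=0, Z=0, W=0, V=0: formula gives 1, H = 1 ✓
  X=0, Y=0, Z=0, W=0, V=1: formula gives 0, but H = 1 ✗
Row (0,0,0,0,1) is a counterexample, so the formula is not equivalent to H.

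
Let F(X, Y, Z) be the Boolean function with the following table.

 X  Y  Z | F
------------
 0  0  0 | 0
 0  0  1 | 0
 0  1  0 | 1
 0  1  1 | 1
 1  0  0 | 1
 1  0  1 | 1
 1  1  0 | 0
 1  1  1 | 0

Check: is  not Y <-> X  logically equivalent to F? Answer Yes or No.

Check the formula against F row by row:
  X=0, Y=0, Z=0: formula gives 0, F = 0 ✓
  X=0, Y=0, Z=1: formula gives 0, F = 0 ✓
  X=0, Y=1, Z=0: formula gives 1, F = 1 ✓
  X=0, Y=1, Z=1: formula gives 1, F = 1 ✓
  X=1, Y=0, Z=0: formula gives 1, F = 1 ✓
  … (the remaining 3 rows also agree.)
Every row agrees, so the formula is equivalent.

Yes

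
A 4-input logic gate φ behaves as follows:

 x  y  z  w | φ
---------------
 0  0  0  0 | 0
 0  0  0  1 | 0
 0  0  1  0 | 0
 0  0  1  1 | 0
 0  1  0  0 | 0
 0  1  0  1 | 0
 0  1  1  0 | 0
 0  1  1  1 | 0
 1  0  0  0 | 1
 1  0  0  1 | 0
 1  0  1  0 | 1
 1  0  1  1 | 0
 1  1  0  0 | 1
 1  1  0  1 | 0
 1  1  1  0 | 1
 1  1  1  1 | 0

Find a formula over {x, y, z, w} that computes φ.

φ(x, y, z, w) = (((((x & ~y) & ~z) & ~w) | (((x & ~y) & z) & ~w)) | (((x & y) & ~z) & ~w)) | (((x & y) & z) & ~w)

φ=1 on 4 inputs: (1,0,0,0), (1,0,1,0), (1,1,0,0), (1,1,1,0). Reading each as a conjunction of literals (x·¬y·¬z·¬w, x·¬y·z·¬w, x·y·¬z·¬w, x·y·z·¬w) and taking the OR gives the canonical DNF.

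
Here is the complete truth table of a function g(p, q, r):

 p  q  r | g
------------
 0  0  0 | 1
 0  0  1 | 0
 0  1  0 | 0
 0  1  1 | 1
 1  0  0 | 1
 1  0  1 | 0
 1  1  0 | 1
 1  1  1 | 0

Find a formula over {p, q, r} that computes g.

g(p, q, r) = ((((¬p ∧ ¬q) ∧ ¬r) ∨ ((¬p ∧ q) ∧ r)) ∨ ((p ∧ ¬q) ∧ ¬r)) ∨ ((p ∧ q) ∧ ¬r)

g=1 on 4 inputs: (0,0,0), (0,1,1), (1,0,0), (1,1,0). Reading each as a conjunction of literals (¬p·¬q·¬r, ¬p·q·r, p·¬q·¬r, p·q·¬r) and taking the OR gives the canonical DNF.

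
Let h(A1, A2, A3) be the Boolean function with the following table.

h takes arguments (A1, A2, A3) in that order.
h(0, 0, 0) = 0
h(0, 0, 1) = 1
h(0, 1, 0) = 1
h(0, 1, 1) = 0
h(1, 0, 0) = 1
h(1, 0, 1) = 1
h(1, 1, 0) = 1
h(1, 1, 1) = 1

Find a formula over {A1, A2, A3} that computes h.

h(A1, A2, A3) = ~(((~A1 & ~A2) & ~A3) | ((~A1 & A2) & A3))

The 0-rows are (0,0,0), (0,1,1). Take each as a conjunction (¬A1·¬A2·¬A3, ¬A1·A2·A3), form their disjunction, and complement — that gives a formula that is 1 everywhere h is.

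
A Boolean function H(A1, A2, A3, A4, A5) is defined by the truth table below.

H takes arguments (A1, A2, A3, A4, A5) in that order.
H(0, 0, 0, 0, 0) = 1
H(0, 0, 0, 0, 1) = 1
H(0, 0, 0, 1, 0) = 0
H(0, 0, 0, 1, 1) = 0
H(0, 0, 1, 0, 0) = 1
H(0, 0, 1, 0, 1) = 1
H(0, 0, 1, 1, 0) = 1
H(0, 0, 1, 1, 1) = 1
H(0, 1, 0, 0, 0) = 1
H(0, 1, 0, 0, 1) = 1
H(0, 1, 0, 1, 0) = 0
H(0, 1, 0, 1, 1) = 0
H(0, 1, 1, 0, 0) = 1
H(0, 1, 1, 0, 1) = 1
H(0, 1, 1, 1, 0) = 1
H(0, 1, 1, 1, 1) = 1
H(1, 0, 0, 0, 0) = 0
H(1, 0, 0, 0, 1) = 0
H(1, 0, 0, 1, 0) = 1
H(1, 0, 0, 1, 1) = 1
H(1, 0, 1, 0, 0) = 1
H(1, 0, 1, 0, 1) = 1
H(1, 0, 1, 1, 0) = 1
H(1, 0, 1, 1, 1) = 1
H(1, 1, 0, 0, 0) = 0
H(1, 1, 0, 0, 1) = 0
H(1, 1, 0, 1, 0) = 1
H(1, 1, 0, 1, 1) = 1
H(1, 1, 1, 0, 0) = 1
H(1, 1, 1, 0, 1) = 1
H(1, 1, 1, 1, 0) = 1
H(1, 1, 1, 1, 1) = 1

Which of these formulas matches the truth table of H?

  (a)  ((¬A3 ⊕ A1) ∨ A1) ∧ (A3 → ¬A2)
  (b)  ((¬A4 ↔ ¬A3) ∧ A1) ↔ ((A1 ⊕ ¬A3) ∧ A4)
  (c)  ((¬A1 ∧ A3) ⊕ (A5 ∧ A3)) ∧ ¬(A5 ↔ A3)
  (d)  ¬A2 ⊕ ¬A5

(a) fails at (0,0,0,1,0): the formula yields 1, H is 0.
(c) fails at (0,0,0,0,0): the formula yields 0, H is 1.
(d) fails at (0,0,0,0,0): the formula yields 0, H is 1.
(b) is the remaining candidate, and it agrees with H on all 32 inputs.

b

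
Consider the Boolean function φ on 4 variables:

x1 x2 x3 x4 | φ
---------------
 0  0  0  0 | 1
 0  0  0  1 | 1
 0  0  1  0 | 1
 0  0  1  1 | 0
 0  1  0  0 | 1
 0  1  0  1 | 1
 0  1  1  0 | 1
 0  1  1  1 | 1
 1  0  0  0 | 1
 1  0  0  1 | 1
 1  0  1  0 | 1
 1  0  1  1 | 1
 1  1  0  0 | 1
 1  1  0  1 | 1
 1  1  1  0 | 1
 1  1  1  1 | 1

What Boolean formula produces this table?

Only row (0,0,1,1) gives 0. So φ is 1 everywhere except there — the complement of the minterm ¬x1·¬x2·x3·x4.

φ(x1, x2, x3, x4) = ~(((~x1 & ~x2) & x3) & x4)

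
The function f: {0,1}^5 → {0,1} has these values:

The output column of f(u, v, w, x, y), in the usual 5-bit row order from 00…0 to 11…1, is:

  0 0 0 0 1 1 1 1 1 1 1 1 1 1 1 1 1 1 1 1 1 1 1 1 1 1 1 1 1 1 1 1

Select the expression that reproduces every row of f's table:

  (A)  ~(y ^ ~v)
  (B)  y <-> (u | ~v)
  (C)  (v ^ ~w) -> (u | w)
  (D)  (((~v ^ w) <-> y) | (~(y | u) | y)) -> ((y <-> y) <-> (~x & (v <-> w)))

(A) disagrees with f on (0,0,0,0,1) (formula → 1, table → 0); rule it out.
(B) disagrees with f on (0,0,0,0,1) (formula → 1, table → 0); rule it out.
(D) disagrees with f on (0,0,0,0,0) (formula → 1, table → 0); rule it out.
Only (C) survives; checking it on all 32 rows confirms it matches f.

C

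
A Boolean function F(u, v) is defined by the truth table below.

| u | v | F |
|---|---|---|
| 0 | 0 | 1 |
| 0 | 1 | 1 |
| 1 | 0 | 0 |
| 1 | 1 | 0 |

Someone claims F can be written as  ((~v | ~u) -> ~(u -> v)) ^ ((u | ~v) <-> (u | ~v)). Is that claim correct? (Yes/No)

Yes

Evaluate ((~v | ~u) -> ~(u -> v)) ^ ((u | ~v) <-> (u | ~v)) on each row and compare to F:
  u=0, v=0: formula gives 1, F = 1 ✓
  u=0, v=1: formula gives 1, F = 1 ✓
  u=1, v=0: formula gives 0, F = 0 ✓
  u=1, v=1: formula gives 0, F = 0 ✓
No disagreement on any input; they are logically equivalent.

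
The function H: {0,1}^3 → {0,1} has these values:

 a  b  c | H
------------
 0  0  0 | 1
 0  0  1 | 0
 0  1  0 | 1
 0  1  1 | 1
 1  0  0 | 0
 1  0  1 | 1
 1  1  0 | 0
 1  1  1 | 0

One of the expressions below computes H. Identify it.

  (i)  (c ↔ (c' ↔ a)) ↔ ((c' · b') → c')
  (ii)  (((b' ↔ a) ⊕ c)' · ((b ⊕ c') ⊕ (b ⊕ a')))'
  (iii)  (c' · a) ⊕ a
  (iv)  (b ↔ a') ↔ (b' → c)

(i): at (0,0,1) it gives 1, but H = 0 — eliminated.
(ii): at (0,0,1) it gives 1, but H = 0 — eliminated.
(iii): at (0,0,0) it gives 0, but H = 1 — eliminated.
Only (iv) survives; checking it on all 8 rows confirms it matches H.

iv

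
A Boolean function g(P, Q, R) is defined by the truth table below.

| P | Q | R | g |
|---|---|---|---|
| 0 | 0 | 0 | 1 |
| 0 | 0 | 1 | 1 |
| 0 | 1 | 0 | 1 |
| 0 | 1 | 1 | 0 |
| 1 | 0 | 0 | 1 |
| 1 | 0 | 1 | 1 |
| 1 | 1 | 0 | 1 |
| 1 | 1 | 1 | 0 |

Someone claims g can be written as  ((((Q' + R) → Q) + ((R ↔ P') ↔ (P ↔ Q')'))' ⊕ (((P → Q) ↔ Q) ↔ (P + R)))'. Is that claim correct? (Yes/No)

Test each input against both g and the formula:
  P=0, Q=0, R=0: formula gives 1, g = 1 ✓
  P=0, Q=0, R=1: formula gives 1, g = 1 ✓
  P=0, Q=1, R=0: formula gives 1, g = 1 ✓
  P=0, Q=1, R=1: formula gives 0, g = 0 ✓
  P=1, Q=0, R=0: formula gives 1, g = 1 ✓
  P=1, Q=0, R=1: formula gives 0, but g = 1 ✗
Since they disagree at (1,0,1), the expression is not a correct formula for g.

No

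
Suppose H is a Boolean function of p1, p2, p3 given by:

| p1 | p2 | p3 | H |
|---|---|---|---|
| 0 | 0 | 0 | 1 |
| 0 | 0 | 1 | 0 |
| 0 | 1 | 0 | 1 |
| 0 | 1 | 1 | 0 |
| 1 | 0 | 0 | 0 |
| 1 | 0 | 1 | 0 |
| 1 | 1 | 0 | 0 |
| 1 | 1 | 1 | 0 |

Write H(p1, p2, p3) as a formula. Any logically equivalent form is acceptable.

H=1 on 2 inputs: (0,0,0), (0,1,0). Reading each as a conjunction of literals (¬p1·¬p2·¬p3, ¬p1·p2·¬p3) and taking the OR gives the canonical DNF.

H(p1, p2, p3) = ((not p1 and not p2) and not p3) or ((not p1 and p2) and not p3)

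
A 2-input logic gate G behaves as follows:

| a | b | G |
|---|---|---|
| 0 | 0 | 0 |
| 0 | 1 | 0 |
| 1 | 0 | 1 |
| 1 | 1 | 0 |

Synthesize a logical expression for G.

1 only at (1,0): a AND NOT b.

G(a, b) = a ∧ ¬b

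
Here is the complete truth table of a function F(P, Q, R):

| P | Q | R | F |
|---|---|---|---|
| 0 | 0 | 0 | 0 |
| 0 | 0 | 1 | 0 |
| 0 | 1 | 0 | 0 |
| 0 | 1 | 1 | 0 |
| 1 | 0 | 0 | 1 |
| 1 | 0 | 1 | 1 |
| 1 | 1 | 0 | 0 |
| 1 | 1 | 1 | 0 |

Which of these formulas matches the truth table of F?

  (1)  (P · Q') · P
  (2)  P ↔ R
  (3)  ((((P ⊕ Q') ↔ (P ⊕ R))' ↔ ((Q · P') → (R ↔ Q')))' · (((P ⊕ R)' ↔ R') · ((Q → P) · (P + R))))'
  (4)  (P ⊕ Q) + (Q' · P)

(2): at (0,0,0) it gives 1, but F = 0 — eliminated.
(3): at (0,0,0) it gives 1, but F = 0 — eliminated.
(4): at (0,1,0) it gives 1, but F = 0 — eliminated.
Only (1) survives; checking it on all 8 rows confirms it matches F.

1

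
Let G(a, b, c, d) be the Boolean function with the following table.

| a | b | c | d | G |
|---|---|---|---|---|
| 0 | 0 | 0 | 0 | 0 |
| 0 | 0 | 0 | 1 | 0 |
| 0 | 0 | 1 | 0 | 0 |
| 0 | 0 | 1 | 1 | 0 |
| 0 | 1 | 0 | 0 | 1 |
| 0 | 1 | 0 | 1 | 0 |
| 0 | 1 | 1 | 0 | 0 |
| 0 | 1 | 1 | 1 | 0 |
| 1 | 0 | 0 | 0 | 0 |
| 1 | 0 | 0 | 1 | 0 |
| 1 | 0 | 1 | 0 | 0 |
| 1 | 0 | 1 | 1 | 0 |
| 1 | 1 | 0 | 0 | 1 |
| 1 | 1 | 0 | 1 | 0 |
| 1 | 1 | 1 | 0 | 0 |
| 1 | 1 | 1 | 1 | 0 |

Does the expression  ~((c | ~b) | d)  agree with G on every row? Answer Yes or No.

Yes

Check the formula against G row by row:
  a=0, b=0, c=0, d=0: formula gives 0, G = 0 ✓
  a=0, b=0, c=0, d=1: formula gives 0, G = 0 ✓
  a=0, b=0, c=1, d=0: formula gives 0, G = 0 ✓
  a=0, b=0, c=1, d=1: formula gives 0, G = 0 ✓
  …and likewise for the remaining 12 rows.
No disagreement on any input; they are logically equivalent.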